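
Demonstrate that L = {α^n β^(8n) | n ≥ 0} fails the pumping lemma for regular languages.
Assume L is regular with pumping length p. Idea: pumping the α-block breaks the 1:8 ratio.
Choose s = α^p β^(8p) (length 9p ≥ p). By the pumping lemma, s = xyz with |xy| ≤ p, |y| > 0, so y = α^k with k ≥ 1. Then xy²z = α^(p+k) β^(8p). For this to be in L we would need 8p = 8(p+k), i.e. 8k = 0, contradicting k ≥ 1. So xy²z ∉ L.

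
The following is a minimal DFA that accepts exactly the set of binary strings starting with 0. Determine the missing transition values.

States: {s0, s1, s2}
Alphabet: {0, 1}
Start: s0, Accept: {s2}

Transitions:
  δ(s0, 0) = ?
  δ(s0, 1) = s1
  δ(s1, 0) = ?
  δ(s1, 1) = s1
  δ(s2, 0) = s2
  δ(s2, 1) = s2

From the language and accept set, identify what each state tracks — s0: no input read; s1: started with 1 (dead); s2: started with 0.
Each missing δ(q, a) is the state matching the new tracked value after reading a.
δ(s0, 0) = s2; δ(s1, 0) = s1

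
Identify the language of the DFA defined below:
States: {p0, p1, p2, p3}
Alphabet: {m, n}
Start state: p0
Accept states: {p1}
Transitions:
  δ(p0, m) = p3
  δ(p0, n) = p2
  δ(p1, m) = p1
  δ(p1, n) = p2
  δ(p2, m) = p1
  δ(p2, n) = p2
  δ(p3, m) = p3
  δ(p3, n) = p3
Testing a few strings:
  'nnm' → accept
  'nm' → accept
  'mmn' → reject
  'm' → reject
State roles: p0=no input read; p1=started with n, last symbol m; p2=started with n, last symbol n; p3=started with m (dead)
All strings over {m,n} that start with n and end with m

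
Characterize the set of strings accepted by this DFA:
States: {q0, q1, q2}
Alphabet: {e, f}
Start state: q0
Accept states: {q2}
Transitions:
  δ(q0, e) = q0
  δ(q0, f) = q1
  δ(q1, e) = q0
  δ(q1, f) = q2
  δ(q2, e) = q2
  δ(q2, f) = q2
Testing a few strings:
  'ffe' → accept
  'eefe' → reject
  'fe' → reject
  'e' → reject
State roles: q0=no progress toward ff; q1=one trailing f; q2=substring ff seen
All strings over {e,f} containing the substring ff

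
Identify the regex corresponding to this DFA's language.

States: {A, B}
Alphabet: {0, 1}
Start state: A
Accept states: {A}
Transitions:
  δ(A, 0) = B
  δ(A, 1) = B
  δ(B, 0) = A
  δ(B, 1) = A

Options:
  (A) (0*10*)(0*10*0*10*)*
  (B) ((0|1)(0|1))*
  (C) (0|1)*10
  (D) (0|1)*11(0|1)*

Check each option against the DFA on short strings; one disagreement eliminates an option:
  (A) (0*10*)(0*10*0*10*)*: on ε the DFA stays in A and accepts (A ∈ Accept), but the regex does not match it → eliminate
  (B) ((0|1)(0|1))*: agrees with the DFA on every string of length ≤ 6
  (C) (0|1)*10: on ε the DFA stays in A and accepts (A ∈ Accept), but the regex does not match it → eliminate
  (D) (0|1)*11(0|1)*: on ε the DFA stays in A and accepts (A ∈ Accept), but the regex does not match it → eliminate
Only (B) is consistent with the DFA.
(B) ((0|1)(0|1))*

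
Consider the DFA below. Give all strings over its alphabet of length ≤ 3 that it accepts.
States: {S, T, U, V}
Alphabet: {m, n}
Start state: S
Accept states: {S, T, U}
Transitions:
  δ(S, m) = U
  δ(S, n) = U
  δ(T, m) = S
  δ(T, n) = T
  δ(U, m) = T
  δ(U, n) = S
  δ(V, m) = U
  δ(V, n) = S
ε, m, n, mm, mn, nm, nn, mmm, mmn, mnm, mnn, nmm, nmn, nnm, nnn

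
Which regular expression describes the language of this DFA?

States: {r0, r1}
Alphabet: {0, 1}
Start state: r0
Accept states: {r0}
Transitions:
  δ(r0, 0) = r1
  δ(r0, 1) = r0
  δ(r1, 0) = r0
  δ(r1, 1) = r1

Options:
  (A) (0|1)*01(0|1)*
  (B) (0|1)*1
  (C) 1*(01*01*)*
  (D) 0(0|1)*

Check each option against the DFA on short strings; one disagreement eliminates an option:
  (A) (0|1)*01(0|1)*: on ε the DFA stays in r0 and accepts (r0 ∈ Accept), but the regex does not match it → eliminate
  (B) (0|1)*1: on ε the DFA stays in r0 and accepts (r0 ∈ Accept), but the regex does not match it → eliminate
  (C) 1*(01*01*)*: agrees with the DFA on every string of length ≤ 6
  (D) 0(0|1)*: on ε the DFA stays in r0 and accepts (r0 ∈ Accept), but the regex does not match it → eliminate
Only (C) is consistent with the DFA.
(C) 1*(01*01*)*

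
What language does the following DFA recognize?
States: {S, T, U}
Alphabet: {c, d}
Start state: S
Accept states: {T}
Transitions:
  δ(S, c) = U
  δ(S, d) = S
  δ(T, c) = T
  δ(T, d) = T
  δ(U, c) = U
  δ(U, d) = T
Testing a few strings:
  'cc' → reject
  'd' → reject
  'ccc' → reject
  'ddcc' → reject
State roles: S=no c seen yet; T=substring cd seen; U=seen a c, waiting for d
All strings over {c,d} containing the substring cd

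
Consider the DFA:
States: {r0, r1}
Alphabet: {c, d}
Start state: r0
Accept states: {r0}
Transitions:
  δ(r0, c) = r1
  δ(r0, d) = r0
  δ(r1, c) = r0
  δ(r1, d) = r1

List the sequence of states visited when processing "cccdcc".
read 'c': r0 → r1
  read 'c': r1 → r0
  read 'c': r0 → r1
  read 'd': r1 → r1
  read 'c': r1 → r0
  read 'c': r0 → r1
r0 -> r1 -> r0 -> r1 -> r1 -> r0 -> r1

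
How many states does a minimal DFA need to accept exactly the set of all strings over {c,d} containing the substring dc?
By Myhill–Nerode, count the distinguishable equivalence classes: 3 classes — one per longest suffix of the input that is a prefix of 'dc' (lengths 0 through 1), plus an absorbing 'already seen dc' class.
3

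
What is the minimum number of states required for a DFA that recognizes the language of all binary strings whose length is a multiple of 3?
By Myhill–Nerode, count the distinguishable equivalence classes: three classes — length mod 3.
3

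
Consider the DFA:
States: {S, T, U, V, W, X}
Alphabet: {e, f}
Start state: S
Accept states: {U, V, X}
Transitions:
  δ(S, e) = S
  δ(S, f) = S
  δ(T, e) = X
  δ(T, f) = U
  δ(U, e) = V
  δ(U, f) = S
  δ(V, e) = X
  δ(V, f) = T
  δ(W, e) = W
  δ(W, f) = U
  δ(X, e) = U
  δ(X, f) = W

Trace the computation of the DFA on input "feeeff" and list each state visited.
read 'f': S → S
  read 'e': S → S
  read 'e': S → S
  read 'e': S → S
  read 'f': S → S
  read 'f': S → S
S -> S -> S -> S -> S -> S -> S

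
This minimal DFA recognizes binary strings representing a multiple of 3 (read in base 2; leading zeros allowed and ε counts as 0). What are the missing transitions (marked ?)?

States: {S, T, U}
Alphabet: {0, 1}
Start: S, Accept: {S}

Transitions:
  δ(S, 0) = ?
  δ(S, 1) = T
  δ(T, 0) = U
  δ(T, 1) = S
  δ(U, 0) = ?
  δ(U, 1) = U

From the language and accept set, identify what each state tracks — S: value ≡ 0 (mod 3); T: value ≡ 1 (mod 3); U: value ≡ 2 (mod 3).
Each missing δ(q, a) is the state matching the new tracked value after reading a.
δ(S, 0) = S; δ(U, 0) = T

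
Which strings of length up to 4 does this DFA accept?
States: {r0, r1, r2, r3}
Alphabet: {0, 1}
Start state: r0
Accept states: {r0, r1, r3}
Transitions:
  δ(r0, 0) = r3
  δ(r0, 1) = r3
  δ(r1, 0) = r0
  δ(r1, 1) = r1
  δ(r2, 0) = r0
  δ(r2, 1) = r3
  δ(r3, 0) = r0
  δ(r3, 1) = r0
ε, 0, 1, 00, 01, 10, 11, 000, 001, 010, 011, 100, 101, 110, 111, 0000, 0001, 0010, 0011, 0100, 0101, 0110, 0111, 1000, 1001, 1010, 1011, 1100, 1101, 1110, 1111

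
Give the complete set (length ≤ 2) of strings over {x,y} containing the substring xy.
xy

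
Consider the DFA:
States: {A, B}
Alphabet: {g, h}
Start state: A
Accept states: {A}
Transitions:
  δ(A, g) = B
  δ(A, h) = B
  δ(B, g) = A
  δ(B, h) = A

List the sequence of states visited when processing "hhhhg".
read 'h': A → B
  read 'h': B → A
  read 'h': A → B
  read 'h': B → A
  read 'g': A → B
A -> B -> A -> B -> A -> B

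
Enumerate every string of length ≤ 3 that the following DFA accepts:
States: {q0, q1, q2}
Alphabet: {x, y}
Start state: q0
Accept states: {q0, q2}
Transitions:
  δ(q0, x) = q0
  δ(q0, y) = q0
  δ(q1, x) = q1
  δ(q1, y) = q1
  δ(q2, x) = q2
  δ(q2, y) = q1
ε, x, y, xx, xy, yx, yy, xxx, xxy, xyx, xyy, yxx, yxy, yyx, yyy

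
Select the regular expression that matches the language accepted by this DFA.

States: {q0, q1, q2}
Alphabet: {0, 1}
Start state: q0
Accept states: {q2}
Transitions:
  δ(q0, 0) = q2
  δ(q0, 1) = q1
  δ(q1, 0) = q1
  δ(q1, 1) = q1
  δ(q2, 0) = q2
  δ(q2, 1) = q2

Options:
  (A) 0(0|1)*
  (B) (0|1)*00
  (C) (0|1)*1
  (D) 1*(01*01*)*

Check each option against the DFA on short strings; one disagreement eliminates an option:
  (A) 0(0|1)*: agrees with the DFA on every string of length ≤ 6
  (B) (0|1)*00: on '0' the DFA goes q0 → q2 and accepts (q2 ∈ Accept), but the regex does not match it → eliminate
  (C) (0|1)*1: on '0' the DFA goes q0 → q2 and accepts (q2 ∈ Accept), but the regex does not match it → eliminate
  (D) 1*(01*01*)*: on ε the DFA stays in q0 and rejects (q0 ∉ Accept), but the regex matches it → eliminate
Only (A) is consistent with the DFA.
(A) 0(0|1)*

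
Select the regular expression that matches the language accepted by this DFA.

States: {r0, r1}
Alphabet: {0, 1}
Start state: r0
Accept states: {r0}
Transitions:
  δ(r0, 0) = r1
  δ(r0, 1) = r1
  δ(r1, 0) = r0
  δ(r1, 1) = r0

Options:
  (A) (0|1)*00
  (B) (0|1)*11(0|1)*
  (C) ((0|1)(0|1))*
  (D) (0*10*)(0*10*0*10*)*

Check each option against the DFA on short strings; one disagreement eliminates an option:
  (A) (0|1)*00: on ε the DFA stays in r0 and accepts (r0 ∈ Accept), but the regex does not match it → eliminate
  (B) (0|1)*11(0|1)*: on ε the DFA stays in r0 and accepts (r0 ∈ Accept), but the regex does not match it → eliminate
  (C) ((0|1)(0|1))*: agrees with the DFA on every string of length ≤ 6
  (D) (0*10*)(0*10*0*10*)*: on ε the DFA stays in r0 and accepts (r0 ∈ Accept), but the regex does not match it → eliminate
Only (C) is consistent with the DFA.
(C) ((0|1)(0|1))*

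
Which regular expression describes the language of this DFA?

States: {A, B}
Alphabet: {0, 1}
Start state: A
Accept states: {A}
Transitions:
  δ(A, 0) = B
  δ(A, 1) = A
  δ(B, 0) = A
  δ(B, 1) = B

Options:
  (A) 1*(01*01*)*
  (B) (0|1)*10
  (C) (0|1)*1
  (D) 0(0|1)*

Check each option against the DFA on short strings; one disagreement eliminates an option:
  (A) 1*(01*01*)*: agrees with the DFA on every string of length ≤ 6
  (B) (0|1)*10: on ε the DFA stays in A and accepts (A ∈ Accept), but the regex does not match it → eliminate
  (C) (0|1)*1: on ε the DFA stays in A and accepts (A ∈ Accept), but the regex does not match it → eliminate
  (D) 0(0|1)*: on ε the DFA stays in A and accepts (A ∈ Accept), but the regex does not match it → eliminate
Only (A) is consistent with the DFA.
(A) 1*(01*01*)*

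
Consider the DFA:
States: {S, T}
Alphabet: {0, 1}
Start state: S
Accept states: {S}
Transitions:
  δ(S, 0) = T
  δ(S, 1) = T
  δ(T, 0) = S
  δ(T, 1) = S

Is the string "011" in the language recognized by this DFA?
Processing string "011":
  S --0--> T
  T --1--> S
  S --1--> T
Final state: T
Accept states: {S}
No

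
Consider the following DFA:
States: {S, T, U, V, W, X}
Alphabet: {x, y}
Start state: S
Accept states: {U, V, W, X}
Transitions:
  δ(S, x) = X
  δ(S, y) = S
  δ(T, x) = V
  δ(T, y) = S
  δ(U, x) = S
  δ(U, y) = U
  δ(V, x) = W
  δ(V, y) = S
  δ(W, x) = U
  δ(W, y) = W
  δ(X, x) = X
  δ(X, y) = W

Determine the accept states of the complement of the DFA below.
Complement accept states = All states \ Original accept states
= {S, T, U, V, W, X} \ {U, V, W, X}
{S, T}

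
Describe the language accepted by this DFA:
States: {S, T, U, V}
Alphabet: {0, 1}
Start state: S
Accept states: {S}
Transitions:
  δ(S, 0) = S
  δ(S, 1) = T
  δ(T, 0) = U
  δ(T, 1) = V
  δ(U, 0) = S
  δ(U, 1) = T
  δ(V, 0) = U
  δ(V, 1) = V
Testing a few strings:
  '1' → reject
  '101' → reject
  '1010' → reject
  '001' → reject
State roles: S=value ≡ 0 (mod 4); T=value ≡ 1 (mod 4); U=value ≡ 2 (mod 4); V=value ≡ 3 (mod 4)
All binary strings representing a multiple of 4 (read in base 2; leading zeros allowed and ε counts as 0)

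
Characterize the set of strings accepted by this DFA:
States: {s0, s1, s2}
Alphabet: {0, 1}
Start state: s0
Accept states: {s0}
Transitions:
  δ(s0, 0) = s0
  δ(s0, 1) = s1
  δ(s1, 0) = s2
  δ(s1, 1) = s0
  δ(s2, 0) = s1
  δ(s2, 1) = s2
Testing a few strings:
  '0000' → accept
  '010' → reject
  '1000' → reject
  '1' → reject
State roles: s0=value ≡ 0 (mod 3); s1=value ≡ 1 (mod 3); s2=value ≡ 2 (mod 3)
All binary strings representing a multiple of 3 (read in base 2; leading zeros allowed and ε counts as 0)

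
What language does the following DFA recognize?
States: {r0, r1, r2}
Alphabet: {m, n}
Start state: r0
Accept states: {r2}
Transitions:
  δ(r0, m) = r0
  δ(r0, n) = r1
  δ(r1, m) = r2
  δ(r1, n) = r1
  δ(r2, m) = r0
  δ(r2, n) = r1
Testing a few strings:
  'mnm' → accept
  'mn' → reject
  'nmn' → reject
  'nnn' → reject
State roles: r0=no suffix match; r1=one trailing n; r2=suffix is nm
All strings over {m,n} ending with nm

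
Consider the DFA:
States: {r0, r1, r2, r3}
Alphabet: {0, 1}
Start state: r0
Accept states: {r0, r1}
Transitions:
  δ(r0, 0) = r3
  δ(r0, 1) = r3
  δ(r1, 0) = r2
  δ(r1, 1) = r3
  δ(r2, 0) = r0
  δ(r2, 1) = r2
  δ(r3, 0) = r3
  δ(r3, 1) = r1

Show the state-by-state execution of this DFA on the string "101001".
read '1': r0 → r3
  read '0': r3 → r3
  read '1': r3 → r1
  read '0': r1 → r2
  read '0': r2 → r0
  read '1': r0 → r3
r0 -> r3 -> r3 -> r1 -> r2 -> r0 -> r3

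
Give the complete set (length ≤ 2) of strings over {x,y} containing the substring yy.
yy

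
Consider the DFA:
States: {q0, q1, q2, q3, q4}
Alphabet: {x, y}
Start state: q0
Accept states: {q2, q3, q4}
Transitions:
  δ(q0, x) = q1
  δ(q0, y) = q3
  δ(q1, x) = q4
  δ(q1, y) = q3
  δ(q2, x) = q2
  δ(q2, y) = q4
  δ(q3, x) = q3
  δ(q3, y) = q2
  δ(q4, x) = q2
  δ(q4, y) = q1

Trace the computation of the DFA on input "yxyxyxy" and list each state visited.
read 'y': q0 → q3
  read 'x': q3 → q3
  read 'y': q3 → q2
  read 'x': q2 → q2
  read 'y': q2 → q4
  read 'x': q4 → q2
  read 'y': q2 → q4
q0 -> q3 -> q3 -> q2 -> q2 -> q4 -> q2 -> q4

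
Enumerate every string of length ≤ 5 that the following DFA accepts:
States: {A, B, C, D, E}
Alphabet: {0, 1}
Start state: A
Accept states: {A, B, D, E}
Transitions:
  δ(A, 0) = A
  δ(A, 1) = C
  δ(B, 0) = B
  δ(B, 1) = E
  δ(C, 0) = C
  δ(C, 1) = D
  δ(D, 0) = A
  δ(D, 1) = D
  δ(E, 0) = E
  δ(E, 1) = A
ε, 0, 00, 11, 000, 011, 101, 110, 111, 0000, 0011, 0101, 0110, 0111, 1001, 1010, 1011, 1100, 1110, 1111, 00000, 00011, 00101, 00110, 00111, 01001, 01010, 01011, 01100, 01110, 01111, 10001, 10010, 10011, 10100, 10110, 10111, 11000, 11011, 11100, 11110, 11111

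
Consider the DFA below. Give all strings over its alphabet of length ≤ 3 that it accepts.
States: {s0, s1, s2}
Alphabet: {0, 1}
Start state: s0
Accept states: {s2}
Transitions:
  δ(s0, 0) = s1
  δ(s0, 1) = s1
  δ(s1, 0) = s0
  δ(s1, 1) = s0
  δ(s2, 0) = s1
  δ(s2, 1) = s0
None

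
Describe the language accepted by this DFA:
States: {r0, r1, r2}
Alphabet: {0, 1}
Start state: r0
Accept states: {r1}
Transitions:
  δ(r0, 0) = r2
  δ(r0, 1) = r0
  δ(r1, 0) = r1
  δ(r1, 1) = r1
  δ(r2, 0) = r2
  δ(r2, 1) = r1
Testing a few strings:
  '0' → reject
  '100' → reject
  '0000' → reject
  '01' → accept
State roles: r0=no 0 seen yet; r1=substring 01 seen; r2=seen a 0, waiting for 1
All binary strings containing the substring 01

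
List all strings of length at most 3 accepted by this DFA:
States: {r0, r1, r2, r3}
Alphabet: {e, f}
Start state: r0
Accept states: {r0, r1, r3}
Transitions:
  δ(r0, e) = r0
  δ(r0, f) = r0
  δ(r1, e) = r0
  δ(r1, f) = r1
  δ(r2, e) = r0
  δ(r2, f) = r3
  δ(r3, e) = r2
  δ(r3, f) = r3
ε, e, f, ee, ef, fe, ff, eee, eef, efe, eff, fee, fef, ffe, fff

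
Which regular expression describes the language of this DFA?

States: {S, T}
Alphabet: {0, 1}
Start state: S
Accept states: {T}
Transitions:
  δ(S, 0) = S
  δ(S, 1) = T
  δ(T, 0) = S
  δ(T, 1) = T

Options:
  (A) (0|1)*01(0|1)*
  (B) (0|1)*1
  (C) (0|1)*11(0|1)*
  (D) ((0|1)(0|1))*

Check each option against the DFA on short strings; one disagreement eliminates an option:
  (A) (0|1)*01(0|1)*: on '1' the DFA goes S → T and accepts (T ∈ Accept), but the regex does not match it → eliminate
  (B) (0|1)*1: agrees with the DFA on every string of length ≤ 6
  (C) (0|1)*11(0|1)*: on '1' the DFA goes S → T and accepts (T ∈ Accept), but the regex does not match it → eliminate
  (D) ((0|1)(0|1))*: on ε the DFA stays in S and rejects (S ∉ Accept), but the regex matches it → eliminate
Only (B) is consistent with the DFA.
(B) (0|1)*1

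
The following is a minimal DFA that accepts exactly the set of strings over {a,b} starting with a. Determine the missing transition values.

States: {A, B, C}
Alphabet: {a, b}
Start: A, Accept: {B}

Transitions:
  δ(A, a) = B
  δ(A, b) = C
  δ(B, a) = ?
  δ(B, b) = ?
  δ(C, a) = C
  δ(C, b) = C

From the language and accept set, identify what each state tracks — A: no input read; B: started with a; C: started with b (dead).
Each missing δ(q, a) is the state matching the new tracked value after reading a.
δ(B, a) = B; δ(B, b) = B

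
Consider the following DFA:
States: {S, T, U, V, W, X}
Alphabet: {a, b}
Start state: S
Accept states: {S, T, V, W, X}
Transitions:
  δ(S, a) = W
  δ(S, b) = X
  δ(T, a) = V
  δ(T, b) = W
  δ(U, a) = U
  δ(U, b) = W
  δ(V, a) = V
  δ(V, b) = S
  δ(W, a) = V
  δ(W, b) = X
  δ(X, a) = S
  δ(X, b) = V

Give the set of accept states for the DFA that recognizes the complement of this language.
Complement accept states = All states \ Original accept states
= {S, T, U, V, W, X} \ {S, T, V, W, X}
{U}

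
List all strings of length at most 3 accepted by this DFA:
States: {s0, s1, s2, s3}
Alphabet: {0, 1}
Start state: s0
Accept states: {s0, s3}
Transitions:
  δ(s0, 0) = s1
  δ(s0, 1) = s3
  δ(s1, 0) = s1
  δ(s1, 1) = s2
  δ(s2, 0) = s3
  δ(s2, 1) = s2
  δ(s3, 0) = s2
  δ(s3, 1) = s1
ε, 1, 010, 100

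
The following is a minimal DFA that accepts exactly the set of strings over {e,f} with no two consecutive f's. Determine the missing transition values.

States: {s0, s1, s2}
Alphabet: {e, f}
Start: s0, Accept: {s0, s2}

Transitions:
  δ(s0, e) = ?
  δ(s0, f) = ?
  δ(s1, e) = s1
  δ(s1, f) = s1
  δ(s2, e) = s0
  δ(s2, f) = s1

From the language and accept set, identify what each state tracks — s0: last symbol not f (ok); s1: saw ff (dead); s2: last symbol f (ok).
Each missing δ(q, a) is the state matching the new tracked value after reading a.
δ(s0, e) = s0; δ(s0, f) = s2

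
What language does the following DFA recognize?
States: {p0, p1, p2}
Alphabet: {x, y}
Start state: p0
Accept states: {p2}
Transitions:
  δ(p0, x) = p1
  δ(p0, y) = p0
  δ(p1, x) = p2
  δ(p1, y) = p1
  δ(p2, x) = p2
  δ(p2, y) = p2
Testing a few strings:
  'yxyx' → accept
  'yx' → reject
  'xy' → reject
  'y' → reject
State roles: p0=zero x's seen; p1=one x seen; p2=≥ two x's seen
All strings over {x,y} containing at least two x's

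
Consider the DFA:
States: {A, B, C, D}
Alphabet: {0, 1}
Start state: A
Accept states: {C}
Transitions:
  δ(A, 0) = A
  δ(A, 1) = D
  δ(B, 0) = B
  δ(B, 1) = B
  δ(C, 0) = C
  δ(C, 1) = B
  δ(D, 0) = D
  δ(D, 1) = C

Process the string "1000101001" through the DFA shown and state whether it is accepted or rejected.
Processing string "1000101001":
  A --1--> D
  D --0--> D
  D --0--> D
  D --0--> D
  D --1--> C
  C --0--> C
  C --1--> B
  B --0--> B
  B --0--> B
  B --1--> B
Final state: B
Accept states: {C}
No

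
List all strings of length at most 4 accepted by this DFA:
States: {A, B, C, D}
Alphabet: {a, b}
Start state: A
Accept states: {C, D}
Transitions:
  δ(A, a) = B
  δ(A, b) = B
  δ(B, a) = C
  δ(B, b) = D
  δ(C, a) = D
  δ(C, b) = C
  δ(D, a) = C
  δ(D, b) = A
aa, ab, ba, bb, aaa, aab, aba, baa, bab, bba, aaaa, aaba, aabb, abaa, abab, baaa, baba, babb, bbaa, bbab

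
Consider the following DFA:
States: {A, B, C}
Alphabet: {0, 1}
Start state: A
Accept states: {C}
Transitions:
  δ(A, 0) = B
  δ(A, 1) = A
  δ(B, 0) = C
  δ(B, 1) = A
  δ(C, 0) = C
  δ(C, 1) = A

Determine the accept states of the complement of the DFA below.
Complement accept states = All states \ Original accept states
= {A, B, C} \ {C}
{A, B}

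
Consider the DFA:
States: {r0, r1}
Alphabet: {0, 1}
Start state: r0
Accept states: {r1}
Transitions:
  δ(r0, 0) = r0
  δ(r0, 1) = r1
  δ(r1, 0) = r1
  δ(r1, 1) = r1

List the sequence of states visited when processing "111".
read '1': r0 → r1
  read '1': r1 → r1
  read '1': r1 → r1
r0 -> r1 -> r1 -> r1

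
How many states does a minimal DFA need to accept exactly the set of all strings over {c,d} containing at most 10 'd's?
By Myhill–Nerode, count the distinguishable equivalence classes: 12 classes — having seen 0, 1, …, 10, or >10 copies of 'd'; counts 0 through 10 are accepting and >10 is dead.
12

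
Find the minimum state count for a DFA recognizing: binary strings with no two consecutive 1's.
By Myhill–Nerode, count the distinguishable equivalence classes: three classes — safe with last≠1 / safe with last=1 / 11 seen (dead).
3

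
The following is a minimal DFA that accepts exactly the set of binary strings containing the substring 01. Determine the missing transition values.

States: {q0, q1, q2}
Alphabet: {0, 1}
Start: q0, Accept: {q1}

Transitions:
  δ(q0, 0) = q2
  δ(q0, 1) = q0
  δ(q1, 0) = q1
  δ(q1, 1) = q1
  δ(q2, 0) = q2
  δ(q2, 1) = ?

From the language and accept set, identify what each state tracks — q0: no 0 seen yet; q1: substring 01 seen; q2: seen a 0, waiting for 1.
Each missing δ(q, a) is the state matching the new tracked value after reading a.
δ(q2, 1) = q1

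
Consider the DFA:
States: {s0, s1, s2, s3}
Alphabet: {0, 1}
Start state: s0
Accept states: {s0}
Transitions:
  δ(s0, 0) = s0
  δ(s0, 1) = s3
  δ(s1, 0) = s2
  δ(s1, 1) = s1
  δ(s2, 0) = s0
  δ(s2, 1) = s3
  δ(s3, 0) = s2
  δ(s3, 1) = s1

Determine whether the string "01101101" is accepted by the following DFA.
Processing string "01101101":
  s0 --0--> s0
  s0 --1--> s3
  s3 --1--> s1
  s1 --0--> s2
  s2 --1--> s3
  s3 --1--> s1
  s1 --0--> s2
  s2 --1--> s3
Final state: s3
Accept states: {s0}
No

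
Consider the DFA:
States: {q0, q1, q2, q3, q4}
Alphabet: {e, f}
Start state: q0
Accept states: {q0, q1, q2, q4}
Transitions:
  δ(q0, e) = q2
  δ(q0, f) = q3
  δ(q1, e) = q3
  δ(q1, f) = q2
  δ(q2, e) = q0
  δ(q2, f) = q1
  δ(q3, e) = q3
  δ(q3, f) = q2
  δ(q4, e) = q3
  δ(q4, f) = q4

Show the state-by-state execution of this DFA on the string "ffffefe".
read 'f': q0 → q3
  read 'f': q3 → q2
  read 'f': q2 → q1
  read 'f': q1 → q2
  read 'e': q2 → q0
  read 'f': q0 → q3
  read 'e': q3 → q3
q0 -> q3 -> q2 -> q1 -> q2 -> q0 -> q3 -> q3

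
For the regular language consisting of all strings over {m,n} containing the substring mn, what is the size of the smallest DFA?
By Myhill–Nerode, count the distinguishable equivalence classes: 3 classes — one per longest suffix of the input that is a prefix of 'mn' (lengths 0 through 1), plus an absorbing 'already seen mn' class.
3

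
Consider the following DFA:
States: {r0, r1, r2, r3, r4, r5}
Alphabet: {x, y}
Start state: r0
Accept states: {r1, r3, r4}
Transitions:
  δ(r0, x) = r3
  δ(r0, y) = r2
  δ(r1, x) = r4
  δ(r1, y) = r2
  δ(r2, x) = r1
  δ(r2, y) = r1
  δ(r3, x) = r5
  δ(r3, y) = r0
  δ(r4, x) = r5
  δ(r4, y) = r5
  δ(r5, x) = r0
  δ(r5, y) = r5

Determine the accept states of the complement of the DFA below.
Complement accept states = All states \ Original accept states
= {r0, r1, r2, r3, r4, r5} \ {r1, r3, r4}
{r0, r2, r5}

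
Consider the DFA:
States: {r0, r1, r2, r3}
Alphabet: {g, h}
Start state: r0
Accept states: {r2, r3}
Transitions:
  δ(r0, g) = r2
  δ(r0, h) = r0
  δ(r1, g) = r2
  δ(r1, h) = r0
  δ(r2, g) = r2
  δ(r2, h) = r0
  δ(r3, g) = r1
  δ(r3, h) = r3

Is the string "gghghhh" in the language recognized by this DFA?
Processing string "gghghhh":
  r0 --g--> r2
  r2 --g--> r2
  r2 --h--> r0
  r0 --g--> r2
  r2 --h--> r0
  r0 --h--> r0
  r0 --h--> r0
Final state: r0
Accept states: {r2, r3}
No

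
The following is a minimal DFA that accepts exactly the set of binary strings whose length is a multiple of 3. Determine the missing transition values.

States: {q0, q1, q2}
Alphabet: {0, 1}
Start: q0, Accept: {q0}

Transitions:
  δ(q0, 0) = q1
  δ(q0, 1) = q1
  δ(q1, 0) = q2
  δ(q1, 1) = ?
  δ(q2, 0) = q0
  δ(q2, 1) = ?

From the language and accept set, identify what each state tracks — q0: length ≡ 0 (mod 3); q1: length ≡ 1 (mod 3); q2: length ≡ 2 (mod 3).
Each missing δ(q, a) is the state matching the new tracked value after reading a.
δ(q1, 1) = q2; δ(q2, 1) = q0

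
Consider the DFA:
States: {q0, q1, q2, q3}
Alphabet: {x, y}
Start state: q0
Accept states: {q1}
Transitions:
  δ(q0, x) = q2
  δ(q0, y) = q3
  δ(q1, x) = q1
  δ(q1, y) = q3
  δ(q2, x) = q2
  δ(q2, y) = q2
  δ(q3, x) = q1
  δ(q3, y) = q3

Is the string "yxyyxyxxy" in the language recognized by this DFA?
Processing string "yxyyxyxxy":
  q0 --y--> q3
  q3 --x--> q1
  q1 --y--> q3
  q3 --y--> q3
  q3 --x--> q1
  q1 --y--> q3
  q3 --x--> q1
  q1 --x--> q1
  q1 --y--> q3
Final state: q3
Accept states: {q1}
No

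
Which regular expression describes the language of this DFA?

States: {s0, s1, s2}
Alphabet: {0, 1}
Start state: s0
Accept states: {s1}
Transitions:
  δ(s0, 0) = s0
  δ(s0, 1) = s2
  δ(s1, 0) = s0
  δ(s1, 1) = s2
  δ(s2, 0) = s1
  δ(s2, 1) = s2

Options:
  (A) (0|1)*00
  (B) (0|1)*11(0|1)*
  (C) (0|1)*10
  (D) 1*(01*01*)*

Check each option against the DFA on short strings; one disagreement eliminates an option:
  (A) (0|1)*00: on '00' the DFA goes s0 → s0 → s0 and rejects (s0 ∉ Accept), but the regex matches it → eliminate
  (B) (0|1)*11(0|1)*: on '10' the DFA goes s0 → s2 → s1 and accepts (s1 ∈ Accept), but the regex does not match it → eliminate
  (C) (0|1)*10: agrees with the DFA on every string of length ≤ 6
  (D) 1*(01*01*)*: on ε the DFA stays in s0 and rejects (s0 ∉ Accept), but the regex matches it → eliminate
Only (C) is consistent with the DFA.
(C) (0|1)*10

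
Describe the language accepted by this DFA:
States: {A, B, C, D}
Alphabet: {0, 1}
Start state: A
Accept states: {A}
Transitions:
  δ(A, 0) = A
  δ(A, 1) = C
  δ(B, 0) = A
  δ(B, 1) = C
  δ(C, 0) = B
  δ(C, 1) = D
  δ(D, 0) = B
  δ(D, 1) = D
Testing a few strings:
  '1' → reject
  '1011' → reject
  '111' → reject
  '110' → reject
State roles: A=value ≡ 0 (mod 4); B=value ≡ 2 (mod 4); C=value ≡ 1 (mod 4); D=value ≡ 3 (mod 4)
All binary strings representing a multiple of 4 (read in base 2; leading zeros allowed and ε counts as 0)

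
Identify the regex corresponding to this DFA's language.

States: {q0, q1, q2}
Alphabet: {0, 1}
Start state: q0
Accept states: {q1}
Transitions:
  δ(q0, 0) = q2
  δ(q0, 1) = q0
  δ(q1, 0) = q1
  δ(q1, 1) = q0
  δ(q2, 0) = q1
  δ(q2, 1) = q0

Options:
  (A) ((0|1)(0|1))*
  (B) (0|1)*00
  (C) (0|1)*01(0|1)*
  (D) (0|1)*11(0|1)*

Check each option against the DFA on short strings; one disagreement eliminates an option:
  (A) ((0|1)(0|1))*: on ε the DFA stays in q0 and rejects (q0 ∉ Accept), but the regex matches it → eliminate
  (B) (0|1)*00: agrees with the DFA on every string of length ≤ 6
  (C) (0|1)*01(0|1)*: on '00' the DFA goes q0 → q2 → q1 and accepts (q1 ∈ Accept), but the regex does not match it → eliminate
  (D) (0|1)*11(0|1)*: on '00' the DFA goes q0 → q2 → q1 and accepts (q1 ∈ Accept), but the regex does not match it → eliminate
Only (B) is consistent with the DFA.
(B) (0|1)*00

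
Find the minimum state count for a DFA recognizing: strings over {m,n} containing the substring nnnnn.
By Myhill–Nerode, count the distinguishable equivalence classes: 6 classes — one per longest suffix of the input that is a prefix of 'nnnnn' (lengths 0 through 4), plus an absorbing 'already seen nnnnn' class.
6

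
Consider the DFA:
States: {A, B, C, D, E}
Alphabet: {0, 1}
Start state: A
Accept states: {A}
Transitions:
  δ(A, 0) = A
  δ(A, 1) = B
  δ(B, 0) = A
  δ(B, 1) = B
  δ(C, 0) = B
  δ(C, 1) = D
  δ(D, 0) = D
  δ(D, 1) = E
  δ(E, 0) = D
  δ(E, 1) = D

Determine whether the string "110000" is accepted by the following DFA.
Processing string "110000":
  A --1--> B
  B --1--> B
  B --0--> A
  A --0--> A
  A --0--> A
  A --0--> A
Final state: A
Accept states: {A}
Yes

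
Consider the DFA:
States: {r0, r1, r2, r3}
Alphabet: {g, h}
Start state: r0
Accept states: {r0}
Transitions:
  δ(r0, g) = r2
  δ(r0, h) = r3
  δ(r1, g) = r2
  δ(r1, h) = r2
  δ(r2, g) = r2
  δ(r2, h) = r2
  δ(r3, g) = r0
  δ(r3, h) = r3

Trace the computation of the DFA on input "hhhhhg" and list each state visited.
read 'h': r0 → r3
  read 'h': r3 → r3
  read 'h': r3 → r3
  read 'h': r3 → r3
  read 'h': r3 → r3
  read 'g': r3 → r0
r0 -> r3 -> r3 -> r3 -> r3 -> r3 -> r0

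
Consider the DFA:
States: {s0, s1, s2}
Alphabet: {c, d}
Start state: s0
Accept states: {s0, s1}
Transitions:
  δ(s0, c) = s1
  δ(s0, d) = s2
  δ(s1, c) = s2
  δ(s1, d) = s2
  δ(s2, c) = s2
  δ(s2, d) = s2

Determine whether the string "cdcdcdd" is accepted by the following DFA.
Processing string "cdcdcdd":
  s0 --c--> s1
  s1 --d--> s2
  s2 --c--> s2
  s2 --d--> s2
  s2 --c--> s2
  s2 --d--> s2
  s2 --d--> s2
Final state: s2
Accept states: {s0, s1}
No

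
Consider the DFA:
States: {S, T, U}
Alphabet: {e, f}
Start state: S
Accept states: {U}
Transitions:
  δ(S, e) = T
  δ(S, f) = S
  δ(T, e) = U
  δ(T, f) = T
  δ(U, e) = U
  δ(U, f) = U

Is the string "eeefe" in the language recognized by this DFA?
Processing string "eeefe":
  S --e--> T
  T --e--> U
  U --e--> U
  U --f--> U
  U --e--> U
Final state: U
Accept states: {U}
Yes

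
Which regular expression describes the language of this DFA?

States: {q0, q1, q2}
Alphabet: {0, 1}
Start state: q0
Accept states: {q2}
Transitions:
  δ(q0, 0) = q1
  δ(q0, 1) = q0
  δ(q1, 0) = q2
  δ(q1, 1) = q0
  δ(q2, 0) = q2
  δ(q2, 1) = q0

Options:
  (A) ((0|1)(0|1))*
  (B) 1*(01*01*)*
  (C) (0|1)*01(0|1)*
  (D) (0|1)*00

Check each option against the DFA on short strings; one disagreement eliminates an option:
  (A) ((0|1)(0|1))*: on ε the DFA stays in q0 and rejects (q0 ∉ Accept), but the regex matches it → eliminate
  (B) 1*(01*01*)*: on ε the DFA stays in q0 and rejects (q0 ∉ Accept), but the regex matches it → eliminate
  (C) (0|1)*01(0|1)*: on '00' the DFA goes q0 → q1 → q2 and accepts (q2 ∈ Accept), but the regex does not match it → eliminate
  (D) (0|1)*00: agrees with the DFA on every string of length ≤ 6
Only (D) is consistent with the DFA.
(D) (0|1)*00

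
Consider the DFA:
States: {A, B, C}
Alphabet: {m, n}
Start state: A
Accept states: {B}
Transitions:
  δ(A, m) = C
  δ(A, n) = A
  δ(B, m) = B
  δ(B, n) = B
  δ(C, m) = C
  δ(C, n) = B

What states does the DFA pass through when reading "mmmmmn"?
read 'm': A → C
  read 'm': C → C
  read 'm': C → C
  read 'm': C → C
  read 'm': C → C
  read 'n': C → B
A -> C -> C -> C -> C -> C -> B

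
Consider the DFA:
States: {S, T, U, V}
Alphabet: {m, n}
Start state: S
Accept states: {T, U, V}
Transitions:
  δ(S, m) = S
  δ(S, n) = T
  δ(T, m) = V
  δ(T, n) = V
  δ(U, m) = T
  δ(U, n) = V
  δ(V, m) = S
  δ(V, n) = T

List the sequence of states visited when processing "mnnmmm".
read 'm': S → S
  read 'n': S → T
  read 'n': T → V
  read 'm': V → S
  read 'm': S → S
  read 'm': S → S
S -> S -> T -> V -> S -> S -> S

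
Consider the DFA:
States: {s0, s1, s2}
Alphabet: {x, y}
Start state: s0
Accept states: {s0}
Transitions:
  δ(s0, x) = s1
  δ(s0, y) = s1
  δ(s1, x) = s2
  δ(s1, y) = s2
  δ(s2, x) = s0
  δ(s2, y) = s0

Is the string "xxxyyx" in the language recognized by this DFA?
Processing string "xxxyyx":
  s0 --x--> s1
  s1 --x--> s2
  s2 --x--> s0
  s0 --y--> s1
  s1 --y--> s2
  s2 --x--> s0
Final state: s0
Accept states: {s0}
Yes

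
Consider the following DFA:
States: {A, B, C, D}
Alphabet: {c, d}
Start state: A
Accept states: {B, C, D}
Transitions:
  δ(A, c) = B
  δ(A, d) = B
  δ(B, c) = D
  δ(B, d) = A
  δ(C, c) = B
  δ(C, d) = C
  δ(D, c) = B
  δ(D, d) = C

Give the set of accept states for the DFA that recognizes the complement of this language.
Complement accept states = All states \ Original accept states
= {A, B, C, D} \ {B, C, D}
{A}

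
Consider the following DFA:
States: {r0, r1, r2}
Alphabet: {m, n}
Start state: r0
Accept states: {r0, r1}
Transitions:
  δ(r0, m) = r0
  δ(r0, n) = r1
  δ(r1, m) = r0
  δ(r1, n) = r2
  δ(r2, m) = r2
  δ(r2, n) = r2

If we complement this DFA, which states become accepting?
Complement accept states = All states \ Original accept states
= {r0, r1, r2} \ {r0, r1}
{r2}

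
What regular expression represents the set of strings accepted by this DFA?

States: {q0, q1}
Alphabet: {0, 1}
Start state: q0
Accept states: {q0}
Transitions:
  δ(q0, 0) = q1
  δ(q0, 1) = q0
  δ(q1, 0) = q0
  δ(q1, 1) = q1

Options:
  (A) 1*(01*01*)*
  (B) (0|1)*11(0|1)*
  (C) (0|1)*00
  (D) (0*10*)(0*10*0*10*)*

Check each option against the DFA on short strings; one disagreement eliminates an option:
  (A) 1*(01*01*)*: agrees with the DFA on every string of length ≤ 6
  (B) (0|1)*11(0|1)*: on ε the DFA stays in q0 and accepts (q0 ∈ Accept), but the regex does not match it → eliminate
  (C) (0|1)*00: on ε the DFA stays in q0 and accepts (q0 ∈ Accept), but the regex does not match it → eliminate
  (D) (0*10*)(0*10*0*10*)*: on ε the DFA stays in q0 and accepts (q0 ∈ Accept), but the regex does not match it → eliminate
Only (A) is consistent with the DFA.
(A) 1*(01*01*)*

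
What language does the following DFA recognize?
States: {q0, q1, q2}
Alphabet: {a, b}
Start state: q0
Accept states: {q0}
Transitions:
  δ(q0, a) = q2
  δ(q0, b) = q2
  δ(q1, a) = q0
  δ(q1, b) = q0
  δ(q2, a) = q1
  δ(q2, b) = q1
Testing a few strings:
  'bba' → accept
  'bab' → accept
  'aba' → accept
  'abb' → accept
State roles: q0=length ≡ 0 (mod 3); q1=length ≡ 2 (mod 3); q2=length ≡ 1 (mod 3)
All strings over {a,b} whose length is a multiple of 3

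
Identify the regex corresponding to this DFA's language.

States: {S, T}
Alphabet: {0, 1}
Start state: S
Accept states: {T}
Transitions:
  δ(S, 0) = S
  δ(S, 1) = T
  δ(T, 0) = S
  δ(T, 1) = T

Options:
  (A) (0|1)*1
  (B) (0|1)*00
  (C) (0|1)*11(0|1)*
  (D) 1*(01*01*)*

Check each option against the DFA on short strings; one disagreement eliminates an option:
  (A) (0|1)*1: agrees with the DFA on every string of length ≤ 6
  (B) (0|1)*00: on '1' the DFA goes S → T and accepts (T ∈ Accept), but the regex does not match it → eliminate
  (C) (0|1)*11(0|1)*: on '1' the DFA goes S → T and accepts (T ∈ Accept), but the regex does not match it → eliminate
  (D) 1*(01*01*)*: on ε the DFA stays in S and rejects (S ∉ Accept), but the regex matches it → eliminate
Only (A) is consistent with the DFA.
(A) (0|1)*1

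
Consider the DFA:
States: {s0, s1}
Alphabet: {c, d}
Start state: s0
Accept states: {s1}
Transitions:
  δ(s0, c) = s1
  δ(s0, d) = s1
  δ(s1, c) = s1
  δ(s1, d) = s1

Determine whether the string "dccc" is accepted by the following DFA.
Processing string "dccc":
  s0 --d--> s1
  s1 --c--> s1
  s1 --c--> s1
  s1 --c--> s1
Final state: s1
Accept states: {s1}
Yes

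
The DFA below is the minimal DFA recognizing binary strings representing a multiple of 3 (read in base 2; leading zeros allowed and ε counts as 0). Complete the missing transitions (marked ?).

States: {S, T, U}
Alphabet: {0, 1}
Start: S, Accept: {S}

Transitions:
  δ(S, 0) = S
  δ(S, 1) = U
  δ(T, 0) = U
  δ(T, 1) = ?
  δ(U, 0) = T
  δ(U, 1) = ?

From the language and accept set, identify what each state tracks — S: value ≡ 0 (mod 3); T: value ≡ 2 (mod 3); U: value ≡ 1 (mod 3).
Each missing δ(q, a) is the state matching the new tracked value after reading a.
δ(T, 1) = T; δ(U, 1) = S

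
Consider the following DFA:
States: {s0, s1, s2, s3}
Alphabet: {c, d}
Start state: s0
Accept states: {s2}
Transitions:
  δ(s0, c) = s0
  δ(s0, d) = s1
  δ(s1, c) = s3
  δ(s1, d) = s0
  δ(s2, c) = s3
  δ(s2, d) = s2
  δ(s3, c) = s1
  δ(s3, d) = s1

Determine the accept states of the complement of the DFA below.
Complement accept states = All states \ Original accept states
= {s0, s1, s2, s3} \ {s2}
{s0, s1, s3}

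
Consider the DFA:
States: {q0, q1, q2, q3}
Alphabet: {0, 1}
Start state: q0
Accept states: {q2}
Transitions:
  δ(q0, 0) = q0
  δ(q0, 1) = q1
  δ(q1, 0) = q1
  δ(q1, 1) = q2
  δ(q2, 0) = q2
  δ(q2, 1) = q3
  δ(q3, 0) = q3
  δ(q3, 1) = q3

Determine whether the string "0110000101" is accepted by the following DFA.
Processing string "0110000101":
  q0 --0--> q0
  q0 --1--> q1
  q1 --1--> q2
  q2 --0--> q2
  q2 --0--> q2
  q2 --0--> q2
  q2 --0--> q2
  q2 --1--> q3
  q3 --0--> q3
  q3 --1--> q3
Final state: q3
Accept states: {q2}
No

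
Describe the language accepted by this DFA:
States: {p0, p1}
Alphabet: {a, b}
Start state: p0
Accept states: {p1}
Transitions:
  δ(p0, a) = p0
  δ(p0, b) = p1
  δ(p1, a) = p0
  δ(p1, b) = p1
Testing a few strings:
  'b' → accept
  'bba' → reject
  'aab' → accept
  'a' → reject
State roles: p0=last symbol not b; p1=last symbol is b
All strings over {a,b} ending with b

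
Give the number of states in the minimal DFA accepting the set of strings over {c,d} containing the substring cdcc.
By Myhill–Nerode, count the distinguishable equivalence classes: 5 classes — one per longest suffix of the input that is a prefix of 'cdcc' (lengths 0 through 3), plus an absorbing 'already seen cdcc' class.
5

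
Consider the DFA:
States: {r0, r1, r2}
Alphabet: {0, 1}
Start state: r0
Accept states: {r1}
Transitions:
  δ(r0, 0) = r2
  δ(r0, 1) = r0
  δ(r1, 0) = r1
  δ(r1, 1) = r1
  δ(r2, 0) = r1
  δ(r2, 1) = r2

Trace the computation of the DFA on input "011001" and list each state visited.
read '0': r0 → r2
  read '1': r2 → r2
  read '1': r2 → r2
  read '0': r2 → r1
  read '0': r1 → r1
  read '1': r1 → r1
r0 -> r2 -> r2 -> r2 -> r1 -> r1 -> r1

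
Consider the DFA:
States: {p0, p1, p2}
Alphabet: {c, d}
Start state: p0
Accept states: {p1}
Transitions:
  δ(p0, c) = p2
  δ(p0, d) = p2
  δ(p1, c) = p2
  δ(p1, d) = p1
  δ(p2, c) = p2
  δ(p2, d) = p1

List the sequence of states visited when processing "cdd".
read 'c': p0 → p2
  read 'd': p2 → p1
  read 'd': p1 → p1
p0 -> p2 -> p1 -> p1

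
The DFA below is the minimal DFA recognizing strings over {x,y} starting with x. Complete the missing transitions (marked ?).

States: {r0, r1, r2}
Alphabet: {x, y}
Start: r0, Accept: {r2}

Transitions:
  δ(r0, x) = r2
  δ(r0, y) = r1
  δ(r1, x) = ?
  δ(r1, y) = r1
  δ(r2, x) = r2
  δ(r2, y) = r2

From the language and accept set, identify what each state tracks — r0: no input read; r1: started with y (dead); r2: started with x.
Each missing δ(q, a) is the state matching the new tracked value after reading a.
δ(r1, x) = r1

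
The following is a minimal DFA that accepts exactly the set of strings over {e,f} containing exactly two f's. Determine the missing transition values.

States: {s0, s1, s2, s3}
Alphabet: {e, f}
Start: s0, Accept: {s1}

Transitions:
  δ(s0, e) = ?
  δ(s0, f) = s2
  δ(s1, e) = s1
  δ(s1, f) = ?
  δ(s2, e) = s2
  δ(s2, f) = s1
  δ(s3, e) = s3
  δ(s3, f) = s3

From the language and accept set, identify what each state tracks — s0: zero f's; s1: two f's; s2: one f; s3: ≥ three f's (dead).
Each missing δ(q, a) is the state matching the new tracked value after reading a.
δ(s0, e) = s0; δ(s1, f) = s3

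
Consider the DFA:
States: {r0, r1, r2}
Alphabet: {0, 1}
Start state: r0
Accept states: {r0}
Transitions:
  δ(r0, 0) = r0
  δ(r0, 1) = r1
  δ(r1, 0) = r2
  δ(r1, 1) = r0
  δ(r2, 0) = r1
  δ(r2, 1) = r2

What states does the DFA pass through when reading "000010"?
read '0': r0 → r0
  read '0': r0 → r0
  read '0': r0 → r0
  read '0': r0 → r0
  read '1': r0 → r1
  read '0': r1 → r2
r0 -> r0 -> r0 -> r0 -> r0 -> r1 -> r2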